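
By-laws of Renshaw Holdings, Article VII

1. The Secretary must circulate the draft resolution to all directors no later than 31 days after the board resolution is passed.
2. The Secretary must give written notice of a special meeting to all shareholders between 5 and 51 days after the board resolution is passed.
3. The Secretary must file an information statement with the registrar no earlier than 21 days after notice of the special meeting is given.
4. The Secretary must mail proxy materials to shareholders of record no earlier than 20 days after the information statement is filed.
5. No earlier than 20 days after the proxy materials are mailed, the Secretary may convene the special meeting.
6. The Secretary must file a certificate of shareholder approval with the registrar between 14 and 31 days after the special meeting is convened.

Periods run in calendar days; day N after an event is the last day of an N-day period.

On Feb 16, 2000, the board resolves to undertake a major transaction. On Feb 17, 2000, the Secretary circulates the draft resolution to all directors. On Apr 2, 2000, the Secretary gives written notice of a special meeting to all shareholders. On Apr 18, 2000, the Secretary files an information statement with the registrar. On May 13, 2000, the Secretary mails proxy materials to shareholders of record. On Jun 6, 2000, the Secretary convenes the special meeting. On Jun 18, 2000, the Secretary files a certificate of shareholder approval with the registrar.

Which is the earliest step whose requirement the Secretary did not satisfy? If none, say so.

Step 3

(1) due by Feb 16, 2000 + 31 days = Mar 18, 2000; done Feb 17, 2000 — timely.
(2) the permitted window runs from Feb 16, 2000 + 5 = Feb 21, 2000 to Feb 16, 2000 + 51 = Apr 7, 2000; done Apr 2, 2000, which is between those dates.
(3) permitted from Apr 2, 2000 + 21 days = Apr 23, 2000 onward; Apr 18, 2000 is 5 days before the earliest permitted date.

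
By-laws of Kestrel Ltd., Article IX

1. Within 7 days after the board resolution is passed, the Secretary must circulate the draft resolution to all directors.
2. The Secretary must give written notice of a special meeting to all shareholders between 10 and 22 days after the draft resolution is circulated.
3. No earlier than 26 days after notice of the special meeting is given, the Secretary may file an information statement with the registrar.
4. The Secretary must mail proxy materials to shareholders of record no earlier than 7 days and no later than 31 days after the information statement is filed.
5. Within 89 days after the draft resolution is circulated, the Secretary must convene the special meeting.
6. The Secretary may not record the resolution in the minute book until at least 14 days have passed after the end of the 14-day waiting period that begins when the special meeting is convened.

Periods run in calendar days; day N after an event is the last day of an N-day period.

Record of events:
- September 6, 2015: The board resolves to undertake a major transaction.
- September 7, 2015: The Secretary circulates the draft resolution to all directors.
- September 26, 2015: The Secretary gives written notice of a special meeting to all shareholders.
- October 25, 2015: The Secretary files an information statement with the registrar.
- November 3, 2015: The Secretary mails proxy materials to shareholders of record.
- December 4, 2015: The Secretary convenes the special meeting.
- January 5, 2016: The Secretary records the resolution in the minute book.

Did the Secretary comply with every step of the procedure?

Step 1: 7 days after September 6, 2015 (when the board resolution is passed) is September 13, 2015; done September 7, 2015 — timely.
Step 2: the window is 10–22 days after September 7, 2015 (when the draft resolution is circulated), so September 17, 2015 through September 29, 2015; done September 26, 2015, which is between those dates.
Step 3: the earliest permitted date is 26 days after September 26, 2015 (when notice of the special meeting is given), i.e. October 22, 2015; October 25, 2015 is on or after that date.
Step 4: the window is 7–31 days after October 25, 2015 (when the information statement is filed), so November 1, 2015 through November 25, 2015; November 3, 2015 falls inside that range.
Step 5: 89 days after September 7, 2015 (when the draft resolution is circulated) is December 5, 2015; done December 4, 2015 — timely.
Step 6: the earliest permitted date is 14 days after December 18, 2015 (end of the 14-day waiting period, which began when the special meeting is convened on December 4, 2015), i.e. January 1, 2016; done January 5, 2016, after the minimum wait.

Yes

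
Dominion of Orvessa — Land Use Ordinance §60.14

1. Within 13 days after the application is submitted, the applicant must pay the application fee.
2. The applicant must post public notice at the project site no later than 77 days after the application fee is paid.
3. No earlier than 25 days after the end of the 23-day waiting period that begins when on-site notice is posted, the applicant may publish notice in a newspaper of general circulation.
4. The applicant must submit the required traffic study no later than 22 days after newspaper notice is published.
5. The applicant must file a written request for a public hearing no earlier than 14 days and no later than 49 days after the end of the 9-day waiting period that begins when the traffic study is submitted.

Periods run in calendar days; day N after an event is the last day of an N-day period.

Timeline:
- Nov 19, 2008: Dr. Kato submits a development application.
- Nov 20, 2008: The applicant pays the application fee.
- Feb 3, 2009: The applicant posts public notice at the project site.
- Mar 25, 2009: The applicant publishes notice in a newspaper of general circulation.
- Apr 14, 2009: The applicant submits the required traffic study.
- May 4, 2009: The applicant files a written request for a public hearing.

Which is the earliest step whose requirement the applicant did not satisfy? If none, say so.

(1) due by Nov 19, 2008 + 13 days = Dec 2, 2008; Nov 20, 2008 is within that limit.
(2) due by Nov 20, 2008 + 77 days = Feb 5, 2009; completed Feb 3, 2009, before the deadline.
(3) permitted from Feb 26, 2009 + 25 days = Mar 23, 2009 onward; done Mar 25, 2009 — permitted.
(4) due by Mar 25, 2009 + 22 days = Apr 16, 2009; completed Apr 14, 2009, before the deadline.
(5) the permitted window runs from Apr 23, 2009 + 14 = May 7, 2009 to Apr 23, 2009 + 49 = Jun 11, 2009; May 4, 2009 is 3 days too early.
The analysis stops there.

Step 5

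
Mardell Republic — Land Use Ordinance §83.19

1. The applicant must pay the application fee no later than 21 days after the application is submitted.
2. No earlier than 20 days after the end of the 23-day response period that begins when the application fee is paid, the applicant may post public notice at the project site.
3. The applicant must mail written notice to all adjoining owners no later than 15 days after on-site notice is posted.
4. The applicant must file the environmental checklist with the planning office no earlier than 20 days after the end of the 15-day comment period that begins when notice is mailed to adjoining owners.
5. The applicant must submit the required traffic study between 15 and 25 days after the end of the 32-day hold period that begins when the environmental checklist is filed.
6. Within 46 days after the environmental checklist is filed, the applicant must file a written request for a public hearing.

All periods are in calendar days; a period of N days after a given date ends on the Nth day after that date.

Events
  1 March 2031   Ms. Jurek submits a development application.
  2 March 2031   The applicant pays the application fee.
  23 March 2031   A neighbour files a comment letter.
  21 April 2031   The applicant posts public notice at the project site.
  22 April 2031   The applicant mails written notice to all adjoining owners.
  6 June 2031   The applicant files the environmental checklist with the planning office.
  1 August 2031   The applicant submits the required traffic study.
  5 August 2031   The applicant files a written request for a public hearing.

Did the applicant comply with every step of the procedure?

No

Step 1 — counting 21 days from 1 March 2031 (when the application is submitted) gives a deadline of 22 March 2031; 2 March 2031 is within that limit.
Step 2 — must wait 20 days from 25 March 2031 (end of the 23-day response period, which began when the application fee is paid on 2 March 2031), so not before 14 April 2031; 21 April 2031 is on or after that date.
Step 3 — counting 15 days from 21 April 2031 (when on-site notice is posted) gives a deadline of 6 May 2031; 22 April 2031 is within that limit.
Step 4 — must wait 20 days from 7 May 2031 (end of the 15-day comment period, which began when notice is mailed to adjoining owners on 22 April 2031), so not before 27 May 2031; 6 June 2031 is on or after that date.
Step 5 — 15 and 25 days from 8 July 2031 (end of the 32-day hold period, which began when the environmental checklist is filed on 6 June 2031) are 23 July 2031 and 2 August 2031 respectively; done 1 August 2031 — within the window.
Step 6 — counting 46 days from 6 June 2031 (when the environmental checklist is filed) gives a deadline of 22 July 2031; 5 August 2031 misses that deadline by 14 days.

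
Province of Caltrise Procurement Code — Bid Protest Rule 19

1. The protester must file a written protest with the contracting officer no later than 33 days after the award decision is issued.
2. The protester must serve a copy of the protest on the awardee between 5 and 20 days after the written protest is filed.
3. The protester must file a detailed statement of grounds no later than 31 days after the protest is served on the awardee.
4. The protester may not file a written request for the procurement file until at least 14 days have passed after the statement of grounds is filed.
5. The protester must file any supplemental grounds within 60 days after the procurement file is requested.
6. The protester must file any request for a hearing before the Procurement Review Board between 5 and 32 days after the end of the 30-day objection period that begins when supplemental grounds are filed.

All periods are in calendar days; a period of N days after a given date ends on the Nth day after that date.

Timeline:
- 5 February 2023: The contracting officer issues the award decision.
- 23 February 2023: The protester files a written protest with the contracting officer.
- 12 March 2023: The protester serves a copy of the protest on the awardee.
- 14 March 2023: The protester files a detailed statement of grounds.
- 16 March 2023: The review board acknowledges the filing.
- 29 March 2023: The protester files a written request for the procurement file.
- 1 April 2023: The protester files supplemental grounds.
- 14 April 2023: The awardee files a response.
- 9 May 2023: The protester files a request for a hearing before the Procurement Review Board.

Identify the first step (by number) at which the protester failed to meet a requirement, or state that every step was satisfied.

Step 1: 33 days after 5 February 2023 (when the award decision is issued) is 10 March 2023; completed 23 February 2023, before the deadline.
Step 2: the window is 5–20 days after 23 February 2023 (when the written protest is filed), so 28 February 2023 through 15 March 2023; 12 March 2023 falls inside that range.
Step 3: 31 days after 12 March 2023 (when the protest is served on the awardee) is 12 April 2023; done 14 March 2023 — timely.
Step 4: the earliest permitted date is 14 days after 14 March 2023 (when the statement of grounds is filed), i.e. 28 March 2023; done 29 March 2023 — permitted.
Step 5: 60 days after 29 March 2023 (when the procurement file is requested) is 28 May 2023; done 1 April 2023 — timely.
Step 6: the window is 5–32 days after 1 May 2023 (end of the 30-day objection period, which began when supplemental grounds are filed on 1 April 2023), so 6 May 2023 through 2 June 2023; done 9 May 2023, which is between those dates.

None — every step was satisfied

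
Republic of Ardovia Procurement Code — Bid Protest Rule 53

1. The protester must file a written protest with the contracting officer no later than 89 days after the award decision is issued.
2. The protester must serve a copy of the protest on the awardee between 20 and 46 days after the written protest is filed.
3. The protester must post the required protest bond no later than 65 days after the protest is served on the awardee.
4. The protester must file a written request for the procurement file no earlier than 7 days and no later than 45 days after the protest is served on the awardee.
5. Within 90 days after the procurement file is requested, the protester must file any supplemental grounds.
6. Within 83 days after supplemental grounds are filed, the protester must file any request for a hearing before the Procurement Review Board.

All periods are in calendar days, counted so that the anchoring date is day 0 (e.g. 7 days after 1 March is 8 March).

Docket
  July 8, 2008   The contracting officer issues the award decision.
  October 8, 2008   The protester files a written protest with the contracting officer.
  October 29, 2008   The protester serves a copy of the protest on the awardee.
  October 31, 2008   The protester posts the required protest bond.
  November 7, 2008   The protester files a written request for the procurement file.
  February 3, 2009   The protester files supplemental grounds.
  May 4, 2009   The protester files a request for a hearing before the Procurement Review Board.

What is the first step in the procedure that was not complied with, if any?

Step 1: 89 days after July 8, 2008 (when the award decision is issued) is October 5, 2008; not done until October 8, 2008, 3 days after the deadline.

Step 1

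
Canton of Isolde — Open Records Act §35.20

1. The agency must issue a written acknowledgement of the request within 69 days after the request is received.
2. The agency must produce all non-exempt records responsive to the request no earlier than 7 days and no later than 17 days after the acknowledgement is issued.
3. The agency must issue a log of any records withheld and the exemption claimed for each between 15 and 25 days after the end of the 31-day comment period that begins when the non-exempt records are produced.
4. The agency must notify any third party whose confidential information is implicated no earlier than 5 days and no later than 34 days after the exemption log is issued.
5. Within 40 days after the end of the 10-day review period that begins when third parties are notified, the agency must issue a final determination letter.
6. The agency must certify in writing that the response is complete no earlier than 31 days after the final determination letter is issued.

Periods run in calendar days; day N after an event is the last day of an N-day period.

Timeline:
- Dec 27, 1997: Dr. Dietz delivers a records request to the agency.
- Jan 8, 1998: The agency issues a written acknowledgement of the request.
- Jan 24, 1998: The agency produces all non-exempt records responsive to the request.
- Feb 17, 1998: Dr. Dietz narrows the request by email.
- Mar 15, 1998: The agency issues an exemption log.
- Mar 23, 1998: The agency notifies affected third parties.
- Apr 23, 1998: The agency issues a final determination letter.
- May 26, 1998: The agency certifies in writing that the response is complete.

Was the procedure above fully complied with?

Yes

Step 1 — counting 69 days from Dec 27, 1997 (when the request is received) gives a deadline of Mar 6, 1998; completed Jan 8, 1998, before the deadline.
Step 2 — 7 and 17 days from Jan 8, 1998 (when the acknowledgement is issued) are Jan 15, 1998 and Jan 25, 1998 respectively; done Jan 24, 1998 — within the window.
Step 3 — 15 and 25 days from Feb 24, 1998 (end of the 31-day comment period, which began when the non-exempt records are produced on Jan 24, 1998) are Mar 11, 1998 and Mar 21, 1998 respectively; done Mar 15, 1998, which is between those dates.
Step 4 — 5 and 34 days from Mar 15, 1998 (when the exemption log is issued) are Mar 20, 1998 and Apr 18, 1998 respectively; Mar 23, 1998 falls inside that range.
Step 5 — counting 40 days from Apr 2, 1998 (end of the 10-day review period, which began when third parties are notified on Mar 23, 1998) gives a deadline of May 12, 1998; Apr 23, 1998 is within that limit.
Step 6 — must wait 31 days from Apr 23, 1998 (when the final determination letter is issued), so not before May 24, 1998; done May 26, 1998 — permitted.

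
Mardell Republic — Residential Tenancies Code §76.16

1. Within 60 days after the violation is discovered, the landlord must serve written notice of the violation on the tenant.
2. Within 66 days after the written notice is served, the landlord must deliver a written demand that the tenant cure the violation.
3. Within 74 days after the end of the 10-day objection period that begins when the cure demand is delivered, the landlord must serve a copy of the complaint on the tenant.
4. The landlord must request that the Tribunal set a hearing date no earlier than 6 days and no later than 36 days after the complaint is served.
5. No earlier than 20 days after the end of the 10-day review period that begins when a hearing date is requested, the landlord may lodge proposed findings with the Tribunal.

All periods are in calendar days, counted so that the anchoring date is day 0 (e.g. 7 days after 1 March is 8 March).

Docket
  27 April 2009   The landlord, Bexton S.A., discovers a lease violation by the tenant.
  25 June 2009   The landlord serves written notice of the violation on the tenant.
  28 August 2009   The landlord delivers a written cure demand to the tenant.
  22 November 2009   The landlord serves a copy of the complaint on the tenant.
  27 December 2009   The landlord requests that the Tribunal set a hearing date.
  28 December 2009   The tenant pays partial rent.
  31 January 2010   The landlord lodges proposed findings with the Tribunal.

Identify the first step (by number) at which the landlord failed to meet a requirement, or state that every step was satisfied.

(1) due by 27 April 2009 + 60 days = 26 June 2009; done 25 June 2009 — timely.
(2) due by 25 June 2009 + 66 days = 30 August 2009; completed 28 August 2009, before the deadline.
(3) due by 7 September 2009 + 74 days = 20 November 2009; done 22 November 2009 — 2 days late.

Step 3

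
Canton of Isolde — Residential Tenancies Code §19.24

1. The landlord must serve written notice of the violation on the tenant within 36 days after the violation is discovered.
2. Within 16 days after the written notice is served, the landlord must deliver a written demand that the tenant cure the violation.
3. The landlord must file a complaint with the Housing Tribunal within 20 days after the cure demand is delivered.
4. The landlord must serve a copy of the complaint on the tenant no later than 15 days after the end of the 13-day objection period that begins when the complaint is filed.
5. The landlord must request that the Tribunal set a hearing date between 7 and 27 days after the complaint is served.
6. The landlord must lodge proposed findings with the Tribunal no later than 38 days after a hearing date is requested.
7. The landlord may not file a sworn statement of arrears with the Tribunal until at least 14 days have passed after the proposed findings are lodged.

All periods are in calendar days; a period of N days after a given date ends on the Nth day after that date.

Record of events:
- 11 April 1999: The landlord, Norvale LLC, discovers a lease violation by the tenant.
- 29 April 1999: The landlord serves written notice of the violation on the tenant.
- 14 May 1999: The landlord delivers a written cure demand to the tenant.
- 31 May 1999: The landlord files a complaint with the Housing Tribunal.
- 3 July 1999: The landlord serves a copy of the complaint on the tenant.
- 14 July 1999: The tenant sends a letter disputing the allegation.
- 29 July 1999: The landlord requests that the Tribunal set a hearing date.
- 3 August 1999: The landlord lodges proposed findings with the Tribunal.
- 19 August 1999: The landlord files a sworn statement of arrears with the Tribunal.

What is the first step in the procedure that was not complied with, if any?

(1) due by 11 April 1999 + 36 days = 17 May 1999; 29 April 1999 is within that limit.
(2) due by 29 April 1999 + 16 days = 15 May 1999; completed 14 May 1999, before the deadline.
(3) due by 14 May 1999 + 20 days = 3 June 1999; 31 May 1999 is within that limit.
(4) due by 13 June 1999 + 15 days = 28 June 1999; not done until 3 July 1999, 5 days after the deadline.
That is the first point of non-compliance.

Step 4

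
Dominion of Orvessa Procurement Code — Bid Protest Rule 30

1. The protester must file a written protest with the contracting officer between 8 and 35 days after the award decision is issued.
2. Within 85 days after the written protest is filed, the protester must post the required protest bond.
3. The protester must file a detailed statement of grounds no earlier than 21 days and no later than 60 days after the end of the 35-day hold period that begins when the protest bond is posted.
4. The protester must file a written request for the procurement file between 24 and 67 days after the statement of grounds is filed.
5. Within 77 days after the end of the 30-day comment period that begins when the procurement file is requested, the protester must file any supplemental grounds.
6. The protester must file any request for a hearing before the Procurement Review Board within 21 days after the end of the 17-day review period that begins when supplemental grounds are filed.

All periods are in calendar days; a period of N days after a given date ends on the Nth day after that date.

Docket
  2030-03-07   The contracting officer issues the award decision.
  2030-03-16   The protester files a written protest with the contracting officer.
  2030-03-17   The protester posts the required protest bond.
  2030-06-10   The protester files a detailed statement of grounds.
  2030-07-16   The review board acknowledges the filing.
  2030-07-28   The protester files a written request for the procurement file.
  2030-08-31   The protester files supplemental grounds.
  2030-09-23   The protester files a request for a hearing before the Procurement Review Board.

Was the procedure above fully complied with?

(1) the permitted window runs from 2030-03-07 + 8 = 2030-03-15 to 2030-03-07 + 35 = 2030-04-11; done 2030-03-16, which is between those dates.
(2) due by 2030-03-16 + 85 days = 2030-06-09; 2030-03-17 is within that limit.
(3) the permitted window runs from 2030-04-21 + 21 = 2030-05-12 to 2030-04-21 + 60 = 2030-06-20; done 2030-06-10 — within the window.
(4) the permitted window runs from 2030-06-10 + 24 = 2030-07-04 to 2030-06-10 + 67 = 2030-08-16; 2030-07-28 falls inside that range.
(5) due by 2030-08-27 + 77 days = 2030-11-12; done 2030-08-31 — timely.
(6) due by 2030-09-17 + 21 days = 2030-10-08; done 2030-09-23 — timely.

Yes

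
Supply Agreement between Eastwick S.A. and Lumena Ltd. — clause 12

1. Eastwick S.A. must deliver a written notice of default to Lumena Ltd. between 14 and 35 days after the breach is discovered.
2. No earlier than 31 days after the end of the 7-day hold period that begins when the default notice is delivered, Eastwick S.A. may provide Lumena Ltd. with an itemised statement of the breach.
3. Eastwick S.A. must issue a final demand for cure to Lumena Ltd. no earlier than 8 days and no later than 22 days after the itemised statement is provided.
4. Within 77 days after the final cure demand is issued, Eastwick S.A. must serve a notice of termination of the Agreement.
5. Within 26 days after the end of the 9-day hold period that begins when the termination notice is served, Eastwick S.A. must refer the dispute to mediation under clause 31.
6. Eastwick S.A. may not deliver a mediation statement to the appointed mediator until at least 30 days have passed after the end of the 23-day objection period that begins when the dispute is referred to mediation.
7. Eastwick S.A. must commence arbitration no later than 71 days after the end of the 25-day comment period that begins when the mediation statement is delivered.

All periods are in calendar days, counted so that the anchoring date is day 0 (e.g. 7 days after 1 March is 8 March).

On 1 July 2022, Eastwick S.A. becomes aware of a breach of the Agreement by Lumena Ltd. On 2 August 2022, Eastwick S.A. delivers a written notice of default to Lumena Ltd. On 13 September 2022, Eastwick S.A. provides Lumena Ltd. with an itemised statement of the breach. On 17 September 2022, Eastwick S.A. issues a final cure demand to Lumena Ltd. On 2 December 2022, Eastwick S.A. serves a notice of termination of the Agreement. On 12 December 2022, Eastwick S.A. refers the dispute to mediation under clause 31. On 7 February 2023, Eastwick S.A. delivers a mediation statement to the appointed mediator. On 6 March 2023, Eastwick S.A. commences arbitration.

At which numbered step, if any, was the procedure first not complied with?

Step 1 — 14 and 35 days from 1 July 2022 (when the breach is discovered) are 15 July 2022 and 5 August 2022 respectively; 2 August 2022 falls inside that range.
Step 2 — must wait 31 days from 9 August 2022 (end of the 7-day hold period, which began when the default notice is delivered on 2 August 2022), so not before 9 September 2022; done 13 September 2022, after the minimum wait.
Step 3 — 8 and 22 days from 13 September 2022 (when the itemised statement is provided) are 21 September 2022 and 5 October 2022 respectively; done 17 September 2022 — 4 days before the window opened.

Step 3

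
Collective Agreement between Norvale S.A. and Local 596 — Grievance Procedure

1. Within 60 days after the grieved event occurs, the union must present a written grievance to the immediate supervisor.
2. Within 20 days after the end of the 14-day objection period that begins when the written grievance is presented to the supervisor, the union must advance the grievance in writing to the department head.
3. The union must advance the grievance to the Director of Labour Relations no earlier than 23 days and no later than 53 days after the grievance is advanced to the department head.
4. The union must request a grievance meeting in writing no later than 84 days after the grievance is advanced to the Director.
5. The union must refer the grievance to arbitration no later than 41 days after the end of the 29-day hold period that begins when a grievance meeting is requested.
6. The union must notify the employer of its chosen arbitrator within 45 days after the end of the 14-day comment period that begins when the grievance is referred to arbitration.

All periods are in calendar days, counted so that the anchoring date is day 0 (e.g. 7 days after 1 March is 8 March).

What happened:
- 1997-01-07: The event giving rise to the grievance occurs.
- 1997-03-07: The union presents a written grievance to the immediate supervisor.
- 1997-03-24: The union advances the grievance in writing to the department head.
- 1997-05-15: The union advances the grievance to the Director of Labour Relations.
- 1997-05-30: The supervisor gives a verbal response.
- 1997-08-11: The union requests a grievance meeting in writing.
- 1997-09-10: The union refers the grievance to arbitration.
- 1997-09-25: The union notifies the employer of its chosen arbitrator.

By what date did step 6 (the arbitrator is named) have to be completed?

The grievance is referred to arbitration on 1997-09-10; the 14-day comment period therefore ends 1997-09-24, and step 6 runs from that date. 45 days after 1997-09-24 is 1997-11-08.

1997-11-08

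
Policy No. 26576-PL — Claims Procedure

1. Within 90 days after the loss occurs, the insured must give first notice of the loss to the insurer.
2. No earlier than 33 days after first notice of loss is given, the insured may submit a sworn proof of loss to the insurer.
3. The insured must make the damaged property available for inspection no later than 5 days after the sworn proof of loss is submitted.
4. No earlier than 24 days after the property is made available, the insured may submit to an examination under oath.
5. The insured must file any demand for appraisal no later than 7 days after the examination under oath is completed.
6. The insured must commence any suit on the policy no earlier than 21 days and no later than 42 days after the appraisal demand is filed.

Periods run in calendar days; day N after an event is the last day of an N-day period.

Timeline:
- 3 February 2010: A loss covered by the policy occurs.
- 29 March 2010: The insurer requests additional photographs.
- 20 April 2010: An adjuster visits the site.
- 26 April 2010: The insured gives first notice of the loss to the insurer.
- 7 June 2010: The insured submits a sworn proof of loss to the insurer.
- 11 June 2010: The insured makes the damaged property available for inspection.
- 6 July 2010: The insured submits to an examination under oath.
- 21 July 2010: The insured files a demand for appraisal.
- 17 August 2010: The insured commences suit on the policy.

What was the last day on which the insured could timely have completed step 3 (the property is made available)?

Step 3 runs from 7 June 2010, when the sworn proof of loss is submitted. 5 days after 7 June 2010 is 12 June 2010.

12 June 2010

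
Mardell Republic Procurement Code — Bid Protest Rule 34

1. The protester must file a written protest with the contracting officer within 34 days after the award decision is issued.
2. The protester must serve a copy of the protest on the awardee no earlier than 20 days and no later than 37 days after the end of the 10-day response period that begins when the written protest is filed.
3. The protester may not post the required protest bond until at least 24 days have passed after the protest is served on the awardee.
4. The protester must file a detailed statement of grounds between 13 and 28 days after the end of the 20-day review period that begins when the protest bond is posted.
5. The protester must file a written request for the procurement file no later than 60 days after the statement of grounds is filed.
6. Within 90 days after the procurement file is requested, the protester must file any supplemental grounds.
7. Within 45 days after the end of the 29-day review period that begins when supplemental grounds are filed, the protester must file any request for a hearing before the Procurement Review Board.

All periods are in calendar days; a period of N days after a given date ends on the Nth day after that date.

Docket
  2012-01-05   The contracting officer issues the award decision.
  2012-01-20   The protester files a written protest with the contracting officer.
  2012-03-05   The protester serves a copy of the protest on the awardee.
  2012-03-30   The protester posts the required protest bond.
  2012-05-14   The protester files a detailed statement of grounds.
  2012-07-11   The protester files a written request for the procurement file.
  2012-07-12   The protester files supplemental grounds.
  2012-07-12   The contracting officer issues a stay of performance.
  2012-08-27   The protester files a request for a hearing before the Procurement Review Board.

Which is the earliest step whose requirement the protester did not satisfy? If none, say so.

None — every step was satisfied

Step 1 — counting 34 days from 2012-01-05 (when the award decision is issued) gives a deadline of 2012-02-08; completed 2012-01-20, before the deadline.
Step 2 — 20 and 37 days from 2012-01-30 (end of the 10-day response period, which began when the written protest is filed on 2012-01-20) are 2012-02-19 and 2012-03-07 respectively; done 2012-03-05 — within the window.
Step 3 — must wait 24 days from 2012-03-05 (when the protest is served on the awardee), so not before 2012-03-29; done 2012-03-30, after the minimum wait.
Step 4 — 13 and 28 days from 2012-04-19 (end of the 20-day review period, which began when the protest bond is posted on 2012-03-30) are 2012-05-02 and 2012-05-17 respectively; done 2012-05-14, which is between those dates.
Step 5 — counting 60 days from 2012-05-14 (when the statement of grounds is filed) gives a deadline of 2012-07-13; 2012-07-11 is within that limit.
Step 6 — counting 90 days from 2012-07-11 (when the procurement file is requested) gives a deadline of 2012-10-09; 2012-07-12 is within that limit.
Step 7 — counting 45 days from 2012-08-10 (end of the 29-day review period, which began when supplemental grounds are filed on 2012-07-12) gives a deadline of 2012-09-24; done 2012-08-27 — timely.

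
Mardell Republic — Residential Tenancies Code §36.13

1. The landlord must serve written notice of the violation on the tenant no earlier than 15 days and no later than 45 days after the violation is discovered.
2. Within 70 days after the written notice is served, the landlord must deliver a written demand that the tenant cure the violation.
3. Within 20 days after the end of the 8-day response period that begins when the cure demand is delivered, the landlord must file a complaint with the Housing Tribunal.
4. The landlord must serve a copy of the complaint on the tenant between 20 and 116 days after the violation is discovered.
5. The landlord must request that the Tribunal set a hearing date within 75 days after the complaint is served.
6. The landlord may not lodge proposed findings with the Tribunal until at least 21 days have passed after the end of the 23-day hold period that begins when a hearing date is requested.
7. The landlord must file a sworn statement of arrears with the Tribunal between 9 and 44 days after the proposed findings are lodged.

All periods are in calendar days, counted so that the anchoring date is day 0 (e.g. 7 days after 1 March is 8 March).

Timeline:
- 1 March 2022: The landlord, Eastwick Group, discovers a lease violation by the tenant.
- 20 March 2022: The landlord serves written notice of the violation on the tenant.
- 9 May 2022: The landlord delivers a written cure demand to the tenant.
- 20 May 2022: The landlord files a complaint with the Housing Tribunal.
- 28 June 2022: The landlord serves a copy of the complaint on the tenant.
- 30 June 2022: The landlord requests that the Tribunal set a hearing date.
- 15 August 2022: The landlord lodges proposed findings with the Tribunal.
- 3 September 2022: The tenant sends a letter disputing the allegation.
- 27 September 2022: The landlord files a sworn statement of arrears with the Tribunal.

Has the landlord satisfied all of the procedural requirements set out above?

(1) the permitted window runs from 1 March 2022 + 15 = 16 March 2022 to 1 March 2022 + 45 = 15 April 2022; 20 March 2022 falls inside that range.
(2) due by 20 March 2022 + 70 days = 29 May 2022; 9 May 2022 is within that limit.
(3) due by 17 May 2022 + 20 days = 6 June 2022; completed 20 May 2022, before the deadline.
(4) the permitted window runs from 1 March 2022 + 20 = 21 March 2022 to 1 March 2022 + 116 = 25 June 2022; done 28 June 2022 — 3 days after the window closed.

No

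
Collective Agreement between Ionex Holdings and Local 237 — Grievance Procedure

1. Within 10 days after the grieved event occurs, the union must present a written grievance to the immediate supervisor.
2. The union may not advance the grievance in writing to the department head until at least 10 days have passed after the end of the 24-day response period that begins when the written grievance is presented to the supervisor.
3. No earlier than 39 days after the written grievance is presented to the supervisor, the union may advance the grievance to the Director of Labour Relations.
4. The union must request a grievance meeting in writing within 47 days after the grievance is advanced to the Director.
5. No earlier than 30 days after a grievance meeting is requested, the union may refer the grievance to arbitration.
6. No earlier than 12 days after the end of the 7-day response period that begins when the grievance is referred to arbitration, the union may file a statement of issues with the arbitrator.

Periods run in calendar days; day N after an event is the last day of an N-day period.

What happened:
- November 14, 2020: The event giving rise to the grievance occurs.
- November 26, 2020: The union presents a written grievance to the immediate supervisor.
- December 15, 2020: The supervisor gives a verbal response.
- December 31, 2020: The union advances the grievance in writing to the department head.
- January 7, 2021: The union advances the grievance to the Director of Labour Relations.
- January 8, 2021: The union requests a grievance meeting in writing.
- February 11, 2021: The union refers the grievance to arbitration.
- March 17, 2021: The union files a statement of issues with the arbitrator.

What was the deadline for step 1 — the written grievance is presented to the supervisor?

November 24, 2020

Step 1 runs from November 14, 2020, when the grieved event occurs. 10 days after November 14, 2020 is November 24, 2020.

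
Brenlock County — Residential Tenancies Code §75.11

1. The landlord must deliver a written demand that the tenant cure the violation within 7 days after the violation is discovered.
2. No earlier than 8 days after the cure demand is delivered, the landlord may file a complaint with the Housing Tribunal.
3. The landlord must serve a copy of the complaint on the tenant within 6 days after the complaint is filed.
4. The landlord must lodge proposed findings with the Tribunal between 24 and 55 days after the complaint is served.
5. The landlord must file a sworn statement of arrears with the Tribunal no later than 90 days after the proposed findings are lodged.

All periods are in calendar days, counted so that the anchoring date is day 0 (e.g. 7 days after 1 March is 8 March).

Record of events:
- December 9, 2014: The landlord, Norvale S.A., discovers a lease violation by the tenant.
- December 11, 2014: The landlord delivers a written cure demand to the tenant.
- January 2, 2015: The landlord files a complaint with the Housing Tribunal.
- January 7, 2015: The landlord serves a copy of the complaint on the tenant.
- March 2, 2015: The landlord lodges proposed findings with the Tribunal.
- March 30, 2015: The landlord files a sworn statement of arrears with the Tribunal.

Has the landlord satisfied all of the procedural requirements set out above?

Yes

Step 1 — counting 7 days from December 9, 2014 (when the violation is discovered) gives a deadline of December 16, 2014; completed December 11, 2014, before the deadline.
Step 2 — must wait 8 days from December 11, 2014 (when the cure demand is delivered), so not before December 19, 2014; January 2, 2015 is on or after that date.
Step 3 — counting 6 days from January 2, 2015 (when the complaint is filed) gives a deadline of January 8, 2015; January 7, 2015 is within that limit.
Step 4 — 24 and 55 days from January 7, 2015 (when the complaint is served) are January 31, 2015 and March 3, 2015 respectively; done March 2, 2015 — within the window.
Step 5 — counting 90 days from March 2, 2015 (when the proposed findings are lodged) gives a deadline of May 31, 2015; done March 30, 2015 — timely.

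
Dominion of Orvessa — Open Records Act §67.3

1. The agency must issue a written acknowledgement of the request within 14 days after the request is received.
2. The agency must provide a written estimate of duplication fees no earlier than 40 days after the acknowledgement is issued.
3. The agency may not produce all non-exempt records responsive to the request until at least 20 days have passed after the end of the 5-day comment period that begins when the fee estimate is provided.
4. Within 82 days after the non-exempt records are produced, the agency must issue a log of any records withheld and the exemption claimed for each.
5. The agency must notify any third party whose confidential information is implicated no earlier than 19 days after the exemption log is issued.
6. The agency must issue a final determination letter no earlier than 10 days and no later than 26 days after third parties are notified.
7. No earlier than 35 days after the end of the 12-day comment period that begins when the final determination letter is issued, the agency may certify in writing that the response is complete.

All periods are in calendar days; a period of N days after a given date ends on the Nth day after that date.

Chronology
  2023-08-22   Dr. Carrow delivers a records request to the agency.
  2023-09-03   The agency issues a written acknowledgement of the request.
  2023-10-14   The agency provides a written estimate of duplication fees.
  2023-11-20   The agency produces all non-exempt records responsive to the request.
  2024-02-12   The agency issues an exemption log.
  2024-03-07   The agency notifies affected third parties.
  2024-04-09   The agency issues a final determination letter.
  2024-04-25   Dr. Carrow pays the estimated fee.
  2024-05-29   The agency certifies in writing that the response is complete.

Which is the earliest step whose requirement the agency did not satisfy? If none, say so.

Step 1: 14 days after 2023-08-22 (when the request is received) is 2023-09-05; completed 2023-09-03, before the deadline.
Step 2: the earliest permitted date is 40 days after 2023-09-03 (when the acknowledgement is issued), i.e. 2023-10-13; done 2023-10-14 — permitted.
Step 3: the earliest permitted date is 20 days after 2023-10-19 (end of the 5-day comment period, which began when the fee estimate is provided on 2023-10-14), i.e. 2023-11-08; done 2023-11-20 — permitted.
Step 4: 82 days after 2023-11-20 (when the non-exempt records are produced) is 2024-02-10; not done until 2024-02-12, 2 days after the deadline.

Step 4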